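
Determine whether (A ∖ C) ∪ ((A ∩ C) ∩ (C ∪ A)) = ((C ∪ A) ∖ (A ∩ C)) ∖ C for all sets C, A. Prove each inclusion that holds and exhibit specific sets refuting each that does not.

The sets are not equal: only the reverse inclusion holds.

(⟸) Let x ∈ ((C ∪ A) ∖ (A ∩ C)) ∖ C. Then x ∈ A and x ∉ C, from which x ∈ (A ∖ C) ∪ ((A ∩ C) ∩ (C ∪ A)).

(⟹) This inclusion fails. Take C = {1}, A = {1}; then 1 ∈ (A ∖ C) ∪ ((A ∩ C) ∩ (C ∪ A)) but 1 ∉ ((C ∪ A) ∖ (A ∩ C)) ∖ C.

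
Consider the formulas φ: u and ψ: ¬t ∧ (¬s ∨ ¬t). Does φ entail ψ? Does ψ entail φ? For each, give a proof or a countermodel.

Neither direction holds.

Forward direction. This fails. Under s = F, t = T, u = T, the left side is true but the right side is false.

Converse. This fails. Under s = F, t = F, u = F, the left side is false but the right side is true.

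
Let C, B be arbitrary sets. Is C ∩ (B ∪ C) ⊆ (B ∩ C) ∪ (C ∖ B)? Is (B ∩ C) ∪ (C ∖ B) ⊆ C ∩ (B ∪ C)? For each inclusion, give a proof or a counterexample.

(⟹) Let x ∈ C ∩ (B ∪ C). Then either x ∈ C and x ∉ B; or x ∈ C ∩ B. In each case x ∈ (B ∩ C) ∪ (C ∖ B), so C ∩ (B ∪ C) ⊆ (B ∩ C) ∪ (C ∖ B).

(⟸) Let x ∈ (B ∩ C) ∪ (C ∖ B). Then either x ∈ C and x ∉ B; or x ∈ C ∩ B. In each case x ∈ C ∩ (B ∪ C), so (B ∩ C) ∪ (C ∖ B) ⊆ C ∩ (B ∪ C).

Both inclusions hold.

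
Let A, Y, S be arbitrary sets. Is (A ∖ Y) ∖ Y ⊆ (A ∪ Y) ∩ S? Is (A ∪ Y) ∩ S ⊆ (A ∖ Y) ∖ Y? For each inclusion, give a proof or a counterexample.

Both inclusions fail.

(⟹) This inclusion fails. Take A = {1}, Y = ∅, S = ∅; then 1 ∈ (A ∖ Y) ∖ Y but 1 ∉ (A ∪ Y) ∩ S.

(⟸) This inclusion fails. Take A = ∅, Y = {1}, S = {1}; then 1 ∈ (A ∪ Y) ∩ S but 1 ∉ (A ∖ Y) ∖ Y.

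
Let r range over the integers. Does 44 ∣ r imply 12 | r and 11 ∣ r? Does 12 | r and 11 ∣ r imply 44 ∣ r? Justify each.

Only the reverse direction holds.

(→) This fails: take r = 44. Certainly 44 ∣ 44, but 12 ∤ 44.

(←) Suppose 12 ∣ r and 11 ∣ r. Any common multiple of 12 and 11 is a multiple of their lcm; here gcd(12, 11) = 1, so lcm(12, 11) = 12·11 = 132, so 132 ∣ r. Since 44 ∣ 132, it follows that 44 ∣ r.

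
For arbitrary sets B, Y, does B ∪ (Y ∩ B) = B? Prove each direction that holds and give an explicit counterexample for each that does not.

The two sets are equal.

(⟹) Let x ∈ B ∪ (Y ∩ B). Then either x ∈ B and x ∉ Y; or x ∈ B ∩ Y. In each case x ∈ B, so B ∪ (Y ∩ B) ⊆ B.

(⟸) Let x ∈ B. Then either x ∈ B and x ∉ Y; or x ∈ B ∩ Y. In each case x ∈ B ∪ (Y ∩ B), so B ⊆ B ∪ (Y ∩ B).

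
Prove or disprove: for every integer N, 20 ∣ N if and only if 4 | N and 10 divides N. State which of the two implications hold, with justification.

Both directions hold; the statement is true.

(⇒) If 20 ∣ N, write N = 20q. Since 20 = 5·4, N = 4·(5q), so 4 ∣ N; and since 20 = 2·10, N = 10·(2q), so 10 ∣ N.

(⇐) Suppose 4 ∣ N and 10 ∣ N. Any common multiple of 4 and 10 is a multiple of their lcm; here lcm(4, 10) = 4·10/gcd(4, 10) = 40/2 = 20, so 20 ∣ N.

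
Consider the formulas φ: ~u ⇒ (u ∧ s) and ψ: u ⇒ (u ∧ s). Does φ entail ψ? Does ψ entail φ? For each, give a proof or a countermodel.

(⇒) fails and (⇐) fails.

Forward direction. This fails. Under s = F, u = T, the left side is true but the right side is false.

Converse. This fails. Under s = F, u = F, the left side is false but the right side is true.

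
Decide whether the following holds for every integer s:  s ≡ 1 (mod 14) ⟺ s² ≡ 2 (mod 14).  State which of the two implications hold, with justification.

(⟹) This fails: take s = 1. Then 1 ≡ 1 (mod 14), but 1² = 1 ≡ 1 (mod 14), not 2.

(⟸) This fails: take s = 4. Then 4² = 16 ≡ 2 (mod 14), yet 4 ≡ 4 (mod 14), not 1.

Both directions fail.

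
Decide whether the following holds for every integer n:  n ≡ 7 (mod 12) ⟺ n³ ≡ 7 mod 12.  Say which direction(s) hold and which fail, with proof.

Both implications hold.

[⇒] Suppose n ≡ 7 (mod 12). Write n = 12j + 7. Then (12j + 7)³ = 1728j³ + 3024j² + 1764j + 343 = 12(144j³ + 252j² + 147j + 28) + 7, so n³ ≡ 7 (mod 12).

[⇐] Conversely, suppose n³ ≡ 7 (mod 12). The only residue r in {0, …, 11} with r³ ≡ 7 (mod 12) is r = 7, so n ≡ 7 (mod 12).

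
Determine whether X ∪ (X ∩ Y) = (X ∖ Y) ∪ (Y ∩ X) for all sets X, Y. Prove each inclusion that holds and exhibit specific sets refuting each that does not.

The two sets are equal.

Forward inclusion. Let x ∈ X ∪ (X ∩ Y). Then either x ∈ X and x ∉ Y; or x ∈ X ∩ Y. In each case x ∈ (X ∖ Y) ∪ (Y ∩ X), so X ∪ (X ∩ Y) ⊆ (X ∖ Y) ∪ (Y ∩ X).

Reverse inclusion. Let x ∈ (X ∖ Y) ∪ (Y ∩ X). Then either x ∈ X and x ∉ Y; or x ∈ X ∩ Y. In each case x ∈ X ∪ (X ∩ Y), so (X ∖ Y) ∪ (Y ∩ X) ⊆ X ∪ (X ∩ Y).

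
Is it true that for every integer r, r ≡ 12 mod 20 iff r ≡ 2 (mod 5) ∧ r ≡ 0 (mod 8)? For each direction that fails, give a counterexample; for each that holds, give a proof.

(⟸) If r ≡ 2 (mod 5) and r ≡ 0 (mod 8), then by the Chinese remainder theorem r ≡ 32 (mod 40). Since 32 ≡ 12 (mod 20) and 20 ∣ 40, we get r ≡ 12 (mod 20).

(⟹) This fails: r = 12 gives 12 ≡ 12 (mod 20) but 12 ≡ 4 (mod 8), so the conjunction on the right does not hold.

(⇒) fails; (⇐) holds.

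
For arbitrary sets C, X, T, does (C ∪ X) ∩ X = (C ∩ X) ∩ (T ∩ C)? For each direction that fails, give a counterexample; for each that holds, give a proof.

(⊆) This inclusion fails. Take C = ∅, X = {1}, T = ∅; then 1 ∈ (C ∪ X) ∩ X but 1 ∉ (C ∩ X) ∩ (T ∩ C).

(⊇) Let x ∈ (C ∩ X) ∩ (T ∩ C). Then x ∈ C ∩ X ∩ T, from which x ∈ (C ∪ X) ∩ X.

(⊆) fails; (⊇) holds.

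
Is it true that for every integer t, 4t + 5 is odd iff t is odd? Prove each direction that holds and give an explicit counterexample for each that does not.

(⇒) fails; (⇐) holds.

(⟹) This fails: take t = 4. Then 4t + 5 = 21, which is odd, yet t = 4 is even, not odd.

(⟸) Suppose t is odd. Since 4 is even, 4t is even for every t, so 4t + 5 has the same parity as 5, which is odd. Hence 4t + 5 is odd.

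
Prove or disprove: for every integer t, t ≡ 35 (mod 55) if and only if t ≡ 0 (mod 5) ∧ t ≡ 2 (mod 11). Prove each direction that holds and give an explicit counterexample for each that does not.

(⟹) Suppose t ≡ 35 (mod 55); write t = 55j + 35. Since 5 ∣ 55, reducing mod 5 gives t ≡ 35 ≡ 0 (mod 5); since 11 ∣ 55, reducing mod 11 gives t ≡ 35 ≡ 2 (mod 11).

(⟸) Conversely, if t ≡ 0 (mod 5) and t ≡ 2 (mod 11), then by the Chinese remainder theorem t ≡ 35 (mod 55). This is exactly t ≡ 35 (mod 55).

Both implications hold.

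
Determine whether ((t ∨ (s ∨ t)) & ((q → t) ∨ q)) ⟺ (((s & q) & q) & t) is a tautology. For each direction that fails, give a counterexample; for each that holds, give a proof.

[⇒] This fails. Under t = T, s = F, q = F, the left side is true but the right side is false.

[⇐] Assume the antecedent. If t is true, (t ∨ (s ∨ t)) & ((q → t) ∨ q) reduces to true regardless of the other variables. If t is false, the antecedent cannot hold. Either way (t ∨ (s ∨ t)) & ((q → t) ∨ q) holds.

The forward direction fails; the converse holds.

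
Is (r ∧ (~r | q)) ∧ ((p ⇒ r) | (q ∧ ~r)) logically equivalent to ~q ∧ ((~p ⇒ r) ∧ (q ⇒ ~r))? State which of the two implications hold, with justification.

Both directions fail.

(→) This fails. Under p = F, q = T, r = T, the left side is true but the right side is false.

(←) This fails. Under p = T, q = F, r = F, the left side is false but the right side is true.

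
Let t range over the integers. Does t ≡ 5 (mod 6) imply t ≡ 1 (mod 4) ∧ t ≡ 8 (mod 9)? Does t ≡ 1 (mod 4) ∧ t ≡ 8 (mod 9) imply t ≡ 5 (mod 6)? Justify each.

Only the reverse direction holds.

Converse. If t ≡ 1 (mod 4) and t ≡ 8 (mod 9), then by the Chinese remainder theorem t ≡ 17 (mod 36). Since 17 ≡ 5 (mod 6) and 6 ∣ 36, we get t ≡ 5 (mod 6).

Forward direction. This fails: t = 35 gives 35 ≡ 5 (mod 6) but 35 ≡ 3 (mod 4), so the conjunction on the right does not hold.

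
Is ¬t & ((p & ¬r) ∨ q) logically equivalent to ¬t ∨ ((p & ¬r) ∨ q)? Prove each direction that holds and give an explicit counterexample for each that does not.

(⇒) holds; (⇐) fails.

[⇐] This fails. Under r = F, q = F, t = F, p = F, the left side is false but the right side is true.

[⇒] Assume the antecedent. If q is true, ¬t ∨ ((p & ¬r) ∨ q) reduces to true regardless of the other variables. If q is false, the antecedent forces (r = F, q = F, t = F, p = T), and ¬t ∨ ((p & ¬r) ∨ q) holds there. Either way ¬t ∨ ((p & ¬r) ∨ q) holds.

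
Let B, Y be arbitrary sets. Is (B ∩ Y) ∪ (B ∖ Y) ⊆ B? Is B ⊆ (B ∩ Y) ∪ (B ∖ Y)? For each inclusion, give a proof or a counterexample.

Forward inclusion. Let x ∈ (B ∩ Y) ∪ (B ∖ Y). Then either x ∈ B and x ∉ Y; or x ∈ B ∩ Y. In each case x ∈ B, so (B ∩ Y) ∪ (B ∖ Y) ⊆ B.

Reverse inclusion. Let x ∈ B. Then either x ∈ B and x ∉ Y; or x ∈ B ∩ Y. In each case x ∈ (B ∩ Y) ∪ (B ∖ Y), so B ⊆ (B ∩ Y) ∪ (B ∖ Y).

Both inclusions hold; the sets are equal.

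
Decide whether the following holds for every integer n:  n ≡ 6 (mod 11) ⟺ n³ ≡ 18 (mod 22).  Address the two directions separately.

(→) This fails: take n = 17. Then 17 ≡ 6 (mod 11), but 17³ = 4913 ≡ 7 (mod 22), not 18.

(←) Conversely, the residues r modulo 22 with r³ ≡ 18 (mod 22) are exactly {6}, and each is ≡ 6 (mod 11).

The forward direction fails; the converse holds.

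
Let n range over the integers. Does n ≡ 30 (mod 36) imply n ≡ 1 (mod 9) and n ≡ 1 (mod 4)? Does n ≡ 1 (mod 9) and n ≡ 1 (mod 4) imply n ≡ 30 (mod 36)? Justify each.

(⇒) This fails: n = 30 gives 30 ≡ 30 (mod 36) but 30 ≡ 3 (mod 9), so the conjunction on the right does not hold.

(⇐) This fails: n = 1 satisfies both congruences on the right (1 ≡ 1 mod 9 and 1 ≡ 1 mod 4) yet 1 ≡ 1 (mod 36), not 30.

(⇒) fails and (⇐) fails.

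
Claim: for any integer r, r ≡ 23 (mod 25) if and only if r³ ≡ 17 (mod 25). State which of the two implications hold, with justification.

Both directions hold.

(⇒) Suppose r ≡ 23 (mod 25). Write r = 25j + 23. Then (25j + 23)³ = 15625j³ + 43125j² + 39675j + 12167 = 25(625j³ + 1725j² + 1587j + 486) + 17, so r³ ≡ 17 (mod 25).

(⇐) Conversely, suppose r³ ≡ 17 (mod 25). The only residue r in {0, …, 24} with r³ ≡ 17 (mod 25) is r = 23, so r ≡ 23 (mod 25).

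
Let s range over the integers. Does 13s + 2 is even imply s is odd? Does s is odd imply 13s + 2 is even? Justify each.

(⟹) This fails: s = 0 gives 13s + 2 = 2, which is even, but 0 is even, not odd.

(⟸) This also fails: s = 5 is odd, but 13s + 2 = 67 is odd, not even.

(⇒) fails and (⇐) fails.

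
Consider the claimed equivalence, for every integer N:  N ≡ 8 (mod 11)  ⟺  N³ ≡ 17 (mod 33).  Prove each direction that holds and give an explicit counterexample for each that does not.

Only the converse holds.

(⇒) This fails: take N = 19. Then 19 ≡ 8 (mod 11), but 19³ = 6859 ≡ 28 (mod 33), not 17.

(⇐) Conversely, the residues r modulo 33 with r³ ≡ 17 (mod 33) are exactly {8}, and each is ≡ 8 (mod 11).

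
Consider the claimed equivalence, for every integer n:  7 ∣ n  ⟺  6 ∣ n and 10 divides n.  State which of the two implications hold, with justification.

(→) This fails: take n = 7. Certainly 7 ∣ 7, but 6 ∤ 7.

(←) This fails: take n = 30. Both 6 ∣ 30 and 10 ∣ 30, yet 30 is not a multiple of 7 (since 30 = 4·7 + 2), so 7 ∤ 30.

Neither direction holds.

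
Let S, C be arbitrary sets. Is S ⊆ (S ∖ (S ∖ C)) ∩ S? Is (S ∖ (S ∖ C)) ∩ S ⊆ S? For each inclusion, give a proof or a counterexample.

(⊆) fails; (⊇) holds.

(⟹) This inclusion fails. Take S = {1}, C = ∅; then 1 ∈ S but 1 ∉ (S ∖ (S ∖ C)) ∩ S.

(⟸) Let x ∈ (S ∖ (S ∖ C)) ∩ S. Then x ∈ S ∩ C, from which x ∈ S.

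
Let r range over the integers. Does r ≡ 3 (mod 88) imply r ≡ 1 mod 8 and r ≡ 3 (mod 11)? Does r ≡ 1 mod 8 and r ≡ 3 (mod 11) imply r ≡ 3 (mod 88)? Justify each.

(→) This fails: r = 3 gives 3 ≡ 3 (mod 88) but 3 ≡ 3 (mod 8), so the conjunction on the right does not hold.

(←) This fails: r = 25 satisfies both congruences on the right (25 ≡ 1 mod 8 and 25 ≡ 3 mod 11) yet 25 ≡ 25 (mod 88), not 3.

Neither implication holds.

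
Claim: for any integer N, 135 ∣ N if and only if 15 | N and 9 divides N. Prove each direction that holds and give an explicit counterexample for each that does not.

Not equivalent: only (⇒) holds.

(→) If 135 ∣ N, write N = 135q. Since 135 = 9·15, N = 15·(9q), so 15 ∣ N; and since 135 = 15·9, N = 9·(15q), so 9 ∣ N.

(←) This fails: take N = 45. Both 15 ∣ 45 and 9 ∣ 45, yet 45 is not a multiple of 135 (since 45 = 0·135 + 45), so 135 ∤ 45.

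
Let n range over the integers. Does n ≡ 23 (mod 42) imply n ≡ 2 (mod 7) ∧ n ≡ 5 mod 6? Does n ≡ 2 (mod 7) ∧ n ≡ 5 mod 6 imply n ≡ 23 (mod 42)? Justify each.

Forward direction. Suppose n ≡ 23 (mod 42); write n = 42j + 23. Since 7 ∣ 42, reducing mod 7 gives n ≡ 23 ≡ 2 (mod 7); since 6 ∣ 42, reducing mod 6 gives n ≡ 23 ≡ 5 (mod 6).

Converse. If n ≡ 2 (mod 7) and n ≡ 5 (mod 6), then by the Chinese remainder theorem n ≡ 23 (mod 42). This is exactly n ≡ 23 (mod 42).

Both directions hold.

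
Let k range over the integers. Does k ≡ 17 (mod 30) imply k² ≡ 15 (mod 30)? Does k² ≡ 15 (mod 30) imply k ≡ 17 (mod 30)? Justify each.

(→) This fails: take k = 17. Then 17 ≡ 17 (mod 30), but 17² = 289 ≡ 19 (mod 30), not 15.

(←) This fails: take k = 15. Then 15² = 225 ≡ 15 (mod 30), yet 15 ≡ 15 (mod 30), not 17.

(⇒) fails and (⇐) fails.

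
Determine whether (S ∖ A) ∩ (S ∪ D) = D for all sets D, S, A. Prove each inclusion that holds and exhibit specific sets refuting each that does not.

(⊆) fails and (⊇) fails.

(⟹) This inclusion fails. Take D = ∅, S = {1}, A = ∅; then 1 ∈ (S ∖ A) ∩ (S ∪ D) but 1 ∉ D.

(⟸) This inclusion fails. Take D = {1}, S = ∅, A = ∅; then 1 ∈ D but 1 ∉ (S ∖ A) ∩ (S ∪ D).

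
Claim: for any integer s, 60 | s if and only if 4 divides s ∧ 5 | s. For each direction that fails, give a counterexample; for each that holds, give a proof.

(⇐) This fails: take s = 20. Both 4 ∣ 20 and 5 ∣ 20, yet 20 is not a multiple of 60 (since 20 = 0·60 + 20), so 60 ∤ 20.

(⇒) If 60 ∣ s, write s = 60q. Since 60 = 15·4, s = 4·(15q), so 4 ∣ s; and since 60 = 12·5, s = 5·(12q), so 5 ∣ s.

The forward direction holds; the converse fails.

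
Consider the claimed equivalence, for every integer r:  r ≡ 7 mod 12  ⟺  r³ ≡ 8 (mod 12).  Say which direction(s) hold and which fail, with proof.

Neither implication holds.

(⇒) This fails: take r = 7. Then 7 ≡ 7 (mod 12), but 7³ = 343 ≡ 7 (mod 12), not 8.

(⇐) This fails: take r = 2. Then 2³ = 8 ≡ 8 (mod 12), yet 2 ≡ 2 (mod 12), not 7.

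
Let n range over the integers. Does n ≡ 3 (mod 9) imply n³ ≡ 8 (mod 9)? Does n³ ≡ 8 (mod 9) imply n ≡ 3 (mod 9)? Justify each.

Neither direction holds.

(⇒) This fails: take n = 3. Then 3 ≡ 3 (mod 9), but 3³ = 27 ≡ 0 (mod 9), not 8.

(⇐) This fails: take n = 2. Then 2³ = 8 ≡ 8 (mod 9), yet 2 ≡ 2 (mod 9), not 3.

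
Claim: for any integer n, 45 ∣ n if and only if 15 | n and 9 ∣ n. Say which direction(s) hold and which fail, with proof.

The biconditional holds.

(→) If 45 ∣ n, write n = 45q. Since 45 = 3·15, n = 15·(3q), so 15 ∣ n; and since 45 = 5·9, n = 9·(5q), so 9 ∣ n.

(←) Suppose 15 ∣ n and 9 ∣ n. Any common multiple of 15 and 9 is a multiple of their lcm; here lcm(15, 9) = 15·9/gcd(15, 9) = 135/3 = 45, so 45 ∣ n.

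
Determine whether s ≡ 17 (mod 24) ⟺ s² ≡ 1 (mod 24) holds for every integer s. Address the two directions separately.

(⇒) holds; (⇐) fails.

[⇒] Suppose s ≡ 17 (mod 24). Write s = 24j + 17. Then (24j + 17)² = 576j² + 816j + 289 = 24(24j² + 34j + 12) + 1, so s² ≡ 1 (mod 24).

[⇐] This fails: take s = 1. Then 1² = 1 ≡ 1 (mod 24), yet 1 ≡ 1 (mod 24), not 17.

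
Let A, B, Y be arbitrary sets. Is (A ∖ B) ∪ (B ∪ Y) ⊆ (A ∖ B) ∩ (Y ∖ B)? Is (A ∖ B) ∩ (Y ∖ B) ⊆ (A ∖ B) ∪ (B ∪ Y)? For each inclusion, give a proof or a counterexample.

Only the reverse inclusion holds.

Forward inclusion. This inclusion fails. Take A = {1}, B = ∅, Y = ∅; then 1 ∈ (A ∖ B) ∪ (B ∪ Y) but 1 ∉ (A ∖ B) ∩ (Y ∖ B).

Reverse inclusion. Let x ∈ (A ∖ B) ∩ (Y ∖ B). Then x ∈ A ∩ Y and x ∉ B, from which x ∈ (A ∖ B) ∪ (B ∪ Y).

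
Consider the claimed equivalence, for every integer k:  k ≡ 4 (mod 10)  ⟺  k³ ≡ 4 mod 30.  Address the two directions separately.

(⟹) This fails: take k = 14. Then 14 ≡ 4 (mod 10), but 14³ = 2744 ≡ 14 (mod 30), not 4.

(⟸) Conversely, the residues r modulo 30 with r³ ≡ 4 (mod 30) are exactly {4}, and each is ≡ 4 (mod 10).

Only the converse holds.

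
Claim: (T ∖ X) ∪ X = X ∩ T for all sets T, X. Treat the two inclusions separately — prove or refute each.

(⊆) fails; (⊇) holds.

(⟹) This inclusion fails. Take T = {1}, X = ∅; then 1 ∈ (T ∖ X) ∪ X but 1 ∉ X ∩ T.

(⟸) Let x ∈ X ∩ T. Then x ∈ T ∩ X, from which x ∈ (T ∖ X) ∪ X.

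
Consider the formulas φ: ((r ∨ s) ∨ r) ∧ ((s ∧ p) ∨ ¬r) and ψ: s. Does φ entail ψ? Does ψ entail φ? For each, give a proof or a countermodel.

(⟹) Assume the antecedent. If s is true, s reduces to true regardless of the other variables. If s is false, the antecedent cannot hold. Either way s holds.

(⟸) This fails. Under s = T, r = T, p = F, the left side is false but the right side is true.

Not equivalent: only (⇒) holds.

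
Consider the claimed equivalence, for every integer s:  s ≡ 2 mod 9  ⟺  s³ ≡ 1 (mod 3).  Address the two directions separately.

(⇒) fails and (⇐) fails.

(⟹) This fails: take s = 2. Then 2 ≡ 2 (mod 9), but 2³ = 8 ≡ 2 (mod 3), not 1.

(⟸) This fails: take s = 1. Then 1³ = 1 ≡ 1 (mod 3), yet 1 ≡ 1 (mod 9), not 2.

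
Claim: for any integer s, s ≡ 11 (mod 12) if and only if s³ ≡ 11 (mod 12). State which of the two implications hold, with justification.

Equivalent; both directions hold.

(⟹) Suppose s ≡ 11 (mod 12). Write s = 12j + 11. Then (12j + 11)³ = 1728j³ + 4752j² + 4356j + 1331 = 12(144j³ + 396j² + 363j + 110) + 11, so s³ ≡ 11 (mod 12).

(⟸) Conversely, suppose s³ ≡ 11 (mod 12). The only residue r in {0, …, 11} with r³ ≡ 11 (mod 12) is r = 11, so s ≡ 11 (mod 12).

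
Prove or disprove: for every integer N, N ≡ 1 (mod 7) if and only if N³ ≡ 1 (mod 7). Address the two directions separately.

[⇒] Suppose N ≡ 1 (mod 7). Write N = 7j + 1. Then (7j + 1)³ = 343j³ + 147j² + 21j + 1 = 7(49j³ + 21j² + 3j) + 1, so N³ ≡ 1 (mod 7).

[⇐] This fails: take N = 2. Then 2³ = 8 ≡ 1 (mod 7), yet 2 ≡ 2 (mod 7), not 1.

The forward direction holds; the converse fails.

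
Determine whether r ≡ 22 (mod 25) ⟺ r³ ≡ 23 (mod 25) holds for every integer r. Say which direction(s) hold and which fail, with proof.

Converse. Suppose r³ ≡ 23 (mod 25). The only residue r in {0, …, 24} with r³ ≡ 23 (mod 25) is r = 22, so r ≡ 22 (mod 25).

Forward direction. Suppose r ≡ 22 (mod 25). Write r = 25j + 22. Then (25j + 22)³ = 15625j³ + 41250j² + 36300j + 10648 = 25(625j³ + 1650j² + 1452j + 425) + 23, so r³ ≡ 23 (mod 25).

Equivalent; both directions hold.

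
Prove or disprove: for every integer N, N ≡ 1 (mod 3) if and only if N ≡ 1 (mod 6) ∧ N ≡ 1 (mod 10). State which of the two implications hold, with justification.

(⇒) fails; (⇐) holds.

(⟹) This fails: N = 4 gives 4 ≡ 1 (mod 3) but 4 ≡ 4 (mod 6), so the conjunction on the right does not hold.

(⟸) Conversely, if N ≡ 1 (mod 6) and N ≡ 1 (mod 10), then by the Chinese remainder theorem N ≡ 1 (mod 30). Since 1 ≡ 1 (mod 3) and 3 ∣ 30, we get N ≡ 1 (mod 3).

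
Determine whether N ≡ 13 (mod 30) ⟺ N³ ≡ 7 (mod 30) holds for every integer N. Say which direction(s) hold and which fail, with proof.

[⇐] Suppose N³ ≡ 7 (mod 30). The only residue r in {0, …, 29} with r³ ≡ 7 (mod 30) is r = 13, so N ≡ 13 (mod 30).

[⇒] Suppose N ≡ 13 (mod 30). Write N = 30j + 13. Then (30j + 13)³ = 27000j³ + 35100j² + 15210j + 2197 = 30(900j³ + 1170j² + 507j + 73) + 7, so N³ ≡ 7 (mod 30).

Both directions hold.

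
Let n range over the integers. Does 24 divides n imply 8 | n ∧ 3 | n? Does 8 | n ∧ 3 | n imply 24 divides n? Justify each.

[⇒] If 24 ∣ n, write n = 24q. Since 24 = 3·8, n = 8·(3q), so 8 ∣ n; and since 24 = 8·3, n = 3·(8q), so 3 ∣ n.

[⇐] Suppose 8 ∣ n and 3 ∣ n. Any common multiple of 8 and 3 is a multiple of their lcm; here gcd(8, 3) = 1, so lcm(8, 3) = 8·3 = 24, so 24 ∣ n.

Both directions hold; the statement is true.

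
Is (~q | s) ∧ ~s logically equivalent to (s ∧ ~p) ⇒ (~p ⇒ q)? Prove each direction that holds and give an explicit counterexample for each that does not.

Only the forward direction holds.

Forward direction. Assume the antecedent. If s is true, the antecedent cannot hold. If s is false, (s ∧ ~p) ⇒ (~p ⇒ q) reduces to true regardless of the other variables. Either way (s ∧ ~p) ⇒ (~p ⇒ q) holds.

Converse. This fails. Under s = T, p = T, q = F, the left side is false but the right side is true.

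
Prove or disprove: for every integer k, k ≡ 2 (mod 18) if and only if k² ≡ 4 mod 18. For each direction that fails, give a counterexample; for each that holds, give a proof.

[⇒] Suppose k ≡ 2 (mod 18). Write k = 18j + 2. Then (18j + 2)² = 324j² + 72j + 4 = 18(18j² + 4j) + 4, so k² ≡ 4 (mod 18).

[⇐] This fails: take k = 16. Then 16² = 256 ≡ 4 (mod 18), yet 16 ≡ 16 (mod 18), not 2.

(⇒) holds; (⇐) fails.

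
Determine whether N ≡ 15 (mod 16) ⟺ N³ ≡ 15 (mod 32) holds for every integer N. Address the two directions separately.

Only the converse holds.

[⇒] This fails: take N = 31. Then 31 ≡ 15 (mod 16), but 31³ = 29791 ≡ 31 (mod 32), not 15.

[⇐] Conversely, the residues r modulo 32 with r³ ≡ 15 (mod 32) are exactly {15}, and each is ≡ 15 (mod 16).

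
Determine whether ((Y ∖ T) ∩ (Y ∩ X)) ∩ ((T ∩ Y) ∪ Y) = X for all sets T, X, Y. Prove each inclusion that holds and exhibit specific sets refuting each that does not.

Forward inclusion. Let x ∈ ((Y ∖ T) ∩ (Y ∩ X)) ∩ ((T ∩ Y) ∪ Y). Then x ∈ X ∩ Y and x ∉ T, from which x ∈ X.

Reverse inclusion. This inclusion fails. Take T = ∅, X = {1}, Y = ∅; then 1 ∈ X but 1 ∉ ((Y ∖ T) ∩ (Y ∩ X)) ∩ ((T ∩ Y) ∪ Y).

The sets are not equal: only the forward inclusion holds.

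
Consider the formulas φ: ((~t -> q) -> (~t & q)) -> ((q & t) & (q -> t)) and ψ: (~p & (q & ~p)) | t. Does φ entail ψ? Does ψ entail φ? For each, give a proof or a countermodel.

Not equivalent: only (⇒) holds.

Forward direction. Assume the antecedent. If q is true, the antecedent forces (q = T, p = F, t = T) or (q = T, p = T, t = T), and (~p & (q & ~p)) | t holds there. If q is false, the antecedent forces (q = F, p = F, t = T) or (q = F, p = T, t = T), and (~p & (q & ~p)) | t holds there. Either way (~p & (q & ~p)) | t holds.

Converse. This fails. Under q = T, p = F, t = F, the left side is false but the right side is true.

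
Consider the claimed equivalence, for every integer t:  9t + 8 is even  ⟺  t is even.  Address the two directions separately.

Both directions hold.

(⇐) Suppose t is even; write t = 2j. Then 9t + 8 = 9·(2j) + 8 = 2·9j + 8, which is even.

(⇒) Suppose 9t + 8 is even. Since 9 is odd, 9t and t have the same parity, so 9t + 8 ≡ t + 8 (mod 2). As 8 is even, 9t + 8 is even exactly when t is even. Thus t is even.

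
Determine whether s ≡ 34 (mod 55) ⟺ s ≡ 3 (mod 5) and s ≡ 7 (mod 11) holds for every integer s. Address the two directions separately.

(⇒) fails and (⇐) fails.

[⇒] This fails: s = 34 gives 34 ≡ 34 (mod 55) but 34 ≡ 4 (mod 5), so the conjunction on the right does not hold.

[⇐] This fails: s = 18 satisfies both congruences on the right (18 ≡ 3 mod 5 and 18 ≡ 7 mod 11) yet 18 ≡ 18 (mod 55), not 34.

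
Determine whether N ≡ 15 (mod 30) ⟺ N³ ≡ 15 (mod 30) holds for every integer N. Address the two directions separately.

Both directions hold; the statement is true.

(⇐) Suppose N³ ≡ 15 (mod 30). The only residue r in {0, …, 29} with r³ ≡ 15 (mod 30) is r = 15, so N ≡ 15 (mod 30).

(⇒) Suppose N ≡ 15 (mod 30). Write N = 30j + 15. Then (30j + 15)³ = 27000j³ + 40500j² + 20250j + 3375 = 30(900j³ + 1350j² + 675j + 112) + 15, so N³ ≡ 15 (mod 30).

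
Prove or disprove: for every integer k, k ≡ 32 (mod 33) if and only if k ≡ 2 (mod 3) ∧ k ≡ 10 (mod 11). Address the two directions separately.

(⟹) Suppose k ≡ 32 (mod 33); write k = 33j + 32. Since 3 ∣ 33, reducing mod 3 gives k ≡ 32 ≡ 2 (mod 3); since 11 ∣ 33, reducing mod 11 gives k ≡ 32 ≡ 10 (mod 11).

(⟸) Conversely, if k ≡ 2 (mod 3) and k ≡ 10 (mod 11), then by the Chinese remainder theorem k ≡ 32 (mod 33). This is exactly k ≡ 32 (mod 33).

Both directions hold.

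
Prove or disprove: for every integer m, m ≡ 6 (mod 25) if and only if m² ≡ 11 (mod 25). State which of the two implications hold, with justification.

Not equivalent: only (⇒) holds.

Converse. This fails: take m = 19. Then 19² = 361 ≡ 11 (mod 25), yet 19 ≡ 19 (mod 25), not 6.

Forward direction. Suppose m ≡ 6 (mod 25). Write m = 25j + 6. Then (25j + 6)² = 625j² + 300j + 36 = 25(25j² + 12j + 1) + 11, so m² ≡ 11 (mod 25).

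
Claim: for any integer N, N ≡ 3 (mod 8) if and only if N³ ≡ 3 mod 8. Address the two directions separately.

Both directions hold.

(⇒) Suppose N ≡ 3 (mod 8). Write N = 8j + 3. Then (8j + 3)³ = 512j³ + 576j² + 216j + 27 = 8(64j³ + 72j² + 27j + 3) + 3, so N³ ≡ 3 (mod 8).

(⇐) For the converse, argue contrapositively. If N ≢ 3 (mod 8), then N is congruent to one of 0, 1, 2, 4, 5, 6, 7 modulo 8, and these give N³ ≡ 0, 1, 0, 0, 5, 0, 7 respectively — never 3.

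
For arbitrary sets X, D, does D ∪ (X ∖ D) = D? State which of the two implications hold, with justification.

Forward inclusion. This inclusion fails. Take X = {1}, D = ∅; then 1 ∈ D ∪ (X ∖ D) but 1 ∉ D.

Reverse inclusion. Let x ∈ D. Then either x ∈ D and x ∉ X; or x ∈ X ∩ D. In each case x ∈ D ∪ (X ∖ D), so D ⊆ D ∪ (X ∖ D).

The sets are not equal: only the reverse inclusion holds.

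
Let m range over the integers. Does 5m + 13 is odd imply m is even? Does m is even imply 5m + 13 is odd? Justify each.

Both directions hold; the statement is true.

(→) Suppose 5m + 13 is odd. Since 5 is odd, 5m and m have the same parity, so 5m + 13 ≡ m + 13 (mod 2). As 13 is odd, 5m + 13 is odd exactly when m is even. Thus m is even.

(←) Conversely, suppose m is even; write m = 2j. Then 5m + 13 = 5·(2j) + 13 = 2·5j + 13, which is odd.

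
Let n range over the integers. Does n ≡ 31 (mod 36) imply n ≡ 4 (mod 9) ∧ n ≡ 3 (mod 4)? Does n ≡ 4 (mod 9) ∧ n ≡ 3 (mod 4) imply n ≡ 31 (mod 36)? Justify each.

Forward direction. Suppose n ≡ 31 (mod 36); write n = 36j + 31. Since 9 ∣ 36, reducing mod 9 gives n ≡ 31 ≡ 4 (mod 9); since 4 ∣ 36, reducing mod 4 gives n ≡ 31 ≡ 3 (mod 4).

Converse. If n ≡ 4 (mod 9) and n ≡ 3 (mod 4), then by the Chinese remainder theorem n ≡ 31 (mod 36). This is exactly n ≡ 31 (mod 36).

The biconditional holds.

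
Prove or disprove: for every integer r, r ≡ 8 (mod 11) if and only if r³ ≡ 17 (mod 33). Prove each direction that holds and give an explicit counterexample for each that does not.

Only the converse holds.

(→) This fails: take r = 19. Then 19 ≡ 8 (mod 11), but 19³ = 6859 ≡ 28 (mod 33), not 17.

(←) Conversely, the residues r modulo 33 with r³ ≡ 17 (mod 33) are exactly {8}, and each is ≡ 8 (mod 11).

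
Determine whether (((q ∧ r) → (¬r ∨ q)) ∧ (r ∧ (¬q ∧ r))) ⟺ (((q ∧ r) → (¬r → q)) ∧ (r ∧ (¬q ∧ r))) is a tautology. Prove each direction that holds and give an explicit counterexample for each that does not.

(→) Assume the antecedent. If q is true, the antecedent cannot hold. If q is false, the antecedent forces (q = F, r = T), and the consequent holds there. Either way the consequent holds.

(←) Assume the antecedent. If q is true, the antecedent cannot hold. If q is false, the antecedent forces (q = F, r = T), and the consequent holds there. Either way the consequent holds.

Both directions hold; the statement is true.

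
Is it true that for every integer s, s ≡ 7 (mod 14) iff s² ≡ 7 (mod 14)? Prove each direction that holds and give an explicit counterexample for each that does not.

(⟹) Suppose s ≡ 7 (mod 14). Write s = 14j + 7. Then (14j + 7)² = 196j² + 196j + 49 = 14(14j² + 14j + 3) + 7, so s² ≡ 7 (mod 14).

(⟸) Conversely, suppose s² ≡ 7 (mod 14). The only residue r in {0, …, 13} with r² ≡ 7 (mod 14) is r = 7, so s ≡ 7 (mod 14).

Both directions hold.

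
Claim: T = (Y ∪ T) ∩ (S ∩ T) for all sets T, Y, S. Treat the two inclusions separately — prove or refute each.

The sets are not equal: only the reverse inclusion holds.

Reverse inclusion. Let x ∈ (Y ∪ T) ∩ (S ∩ T). Then either x ∈ T ∩ S and x ∉ Y; or x ∈ T ∩ Y ∩ S. In each case x ∈ T, so (Y ∪ T) ∩ (S ∩ T) ⊆ T.

Forward inclusion. This inclusion fails. Take T = {1}, Y = ∅, S = ∅; then 1 ∈ T but 1 ∉ (Y ∪ T) ∩ (S ∩ T).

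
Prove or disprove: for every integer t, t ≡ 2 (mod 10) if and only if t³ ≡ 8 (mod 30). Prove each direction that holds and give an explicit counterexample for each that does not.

Not equivalent: only (⇐) holds.

(⟹) This fails: take t = 12. Then 12 ≡ 2 (mod 10), but 12³ = 1728 ≡ 18 (mod 30), not 8.

(⟸) Conversely, the residues r modulo 30 with r³ ≡ 8 (mod 30) are exactly {2}, and each is ≡ 2 (mod 10).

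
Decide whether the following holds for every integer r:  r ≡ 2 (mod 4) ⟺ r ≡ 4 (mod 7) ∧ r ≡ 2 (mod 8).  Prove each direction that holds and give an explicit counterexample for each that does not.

Forward direction. This fails: r = 2 gives 2 ≡ 2 (mod 4) but 2 ≡ 2 (mod 7), so the conjunction on the right does not hold.

Converse. If r ≡ 4 (mod 7) and r ≡ 2 (mod 8), then by the Chinese remainder theorem r ≡ 18 (mod 56). Since 18 ≡ 2 (mod 4) and 4 ∣ 56, we get r ≡ 2 (mod 4).

Only the reverse direction holds.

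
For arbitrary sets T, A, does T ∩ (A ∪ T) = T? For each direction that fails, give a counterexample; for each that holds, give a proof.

(⟹) Let x ∈ T ∩ (A ∪ T). Then either x ∈ T and x ∉ A; or x ∈ T ∩ A. In each case x ∈ T, so T ∩ (A ∪ T) ⊆ T.

(⟸) Let x ∈ T. Then either x ∈ T and x ∉ A; or x ∈ T ∩ A. In each case x ∈ T ∩ (A ∪ T), so T ⊆ T ∩ (A ∪ T).

Both inclusions hold; the sets are equal.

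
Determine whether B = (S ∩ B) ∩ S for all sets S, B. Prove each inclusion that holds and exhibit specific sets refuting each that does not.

(⊆) fails; (⊇) holds.

(⊇) Let x ∈ (S ∩ B) ∩ S. Then x ∈ S ∩ B, from which x ∈ B.

(⊆) This inclusion fails. Take S = ∅, B = {1}; then 1 ∈ B but 1 ∉ (S ∩ B) ∩ S.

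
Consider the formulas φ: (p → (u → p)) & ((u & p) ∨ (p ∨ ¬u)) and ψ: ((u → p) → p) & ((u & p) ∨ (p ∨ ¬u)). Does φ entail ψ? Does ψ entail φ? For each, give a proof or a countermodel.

[⇒] This fails. Under u = F, p = F, the left side is true but the right side is false.

[⇐] Assume the antecedent. If u is true, the antecedent forces (u = T, p = T), and the consequent holds there. If u is false, the consequent reduces to true regardless of the other variables. Either way the consequent holds.

The forward direction fails; the converse holds.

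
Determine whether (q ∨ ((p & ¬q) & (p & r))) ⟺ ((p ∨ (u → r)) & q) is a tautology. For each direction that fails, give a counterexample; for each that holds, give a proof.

[⇐] Assume the antecedent. If q is true, q ∨ ((p & ¬q) & (p & r)) reduces to true regardless of the other variables. If q is false, the antecedent cannot hold. Either way q ∨ ((p & ¬q) & (p & r)) holds.

[⇒] This fails. Under u = T, p = F, q = T, r = F, the left side is true but the right side is false.

The forward direction fails; the converse holds.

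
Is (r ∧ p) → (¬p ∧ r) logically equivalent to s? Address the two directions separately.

(⟹) This fails. Under s = F, r = F, p = F, the left side is true but the right side is false.

(⟸) This fails. Under s = T, r = T, p = T, the left side is false but the right side is true.

Neither direction holds.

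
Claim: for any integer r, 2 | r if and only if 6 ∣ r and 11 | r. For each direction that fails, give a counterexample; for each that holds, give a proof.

Converse. Suppose 6 ∣ r and 11 ∣ r. Any common multiple of 6 and 11 is a multiple of their lcm; here gcd(6, 11) = 1, so lcm(6, 11) = 6·11 = 66, so 66 ∣ r. Since 2 ∣ 66, it follows that 2 ∣ r.

Forward direction. This fails: take r = 2. Certainly 2 ∣ 2, but 6 ∤ 2.

The forward direction fails; the converse holds.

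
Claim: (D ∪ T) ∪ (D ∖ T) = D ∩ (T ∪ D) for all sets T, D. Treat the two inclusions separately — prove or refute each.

(⊆) This inclusion fails. Take T = {1}, D = ∅; then 1 ∈ (D ∪ T) ∪ (D ∖ T) but 1 ∉ D ∩ (T ∪ D).

(⊇) Let x ∈ D ∩ (T ∪ D). Then either x ∈ D and x ∉ T; or x ∈ T ∩ D. In each case x ∈ (D ∪ T) ∪ (D ∖ T), so D ∩ (T ∪ D) ⊆ (D ∪ T) ∪ (D ∖ T).

The sets are not equal: only the reverse inclusion holds.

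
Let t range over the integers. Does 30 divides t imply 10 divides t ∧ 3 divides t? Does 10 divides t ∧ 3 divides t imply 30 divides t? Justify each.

Both directions hold.

Forward direction. If 30 ∣ t, write t = 30q. Since 30 = 3·10, t = 10·(3q), so 10 ∣ t; and since 30 = 10·3, t = 3·(10q), so 3 ∣ t.

Converse. Suppose 10 ∣ t and 3 ∣ t. Any common multiple of 10 and 3 is a multiple of their lcm; here gcd(10, 3) = 1, so lcm(10, 3) = 10·3 = 30, so 30 ∣ t.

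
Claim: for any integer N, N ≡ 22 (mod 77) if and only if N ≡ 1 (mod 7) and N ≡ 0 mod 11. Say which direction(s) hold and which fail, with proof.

[⇒] Suppose N ≡ 22 (mod 77); write N = 77j + 22. Since 7 ∣ 77, reducing mod 7 gives N ≡ 22 ≡ 1 (mod 7); since 11 ∣ 77, reducing mod 11 gives N ≡ 22 ≡ 0 (mod 11).

[⇐] Conversely, if N ≡ 1 (mod 7) and N ≡ 0 (mod 11), then by the Chinese remainder theorem N ≡ 22 (mod 77). This is exactly N ≡ 22 (mod 77).

Both directions hold.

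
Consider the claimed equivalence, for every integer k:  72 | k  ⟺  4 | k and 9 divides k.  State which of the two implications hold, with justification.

(→) If 72 ∣ k, write k = 72q. Since 72 = 18·4, k = 4·(18q), so 4 ∣ k; and since 72 = 8·9, k = 9·(8q), so 9 ∣ k.

(←) This fails: take k = 36. Both 4 ∣ 36 and 9 ∣ 36, yet 36 is not a multiple of 72 (since 36 = 0·72 + 36), so 72 ∤ 36.

(⇒) holds; (⇐) fails.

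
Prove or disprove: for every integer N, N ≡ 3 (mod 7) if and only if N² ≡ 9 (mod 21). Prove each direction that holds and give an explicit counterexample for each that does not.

Forward direction. This fails: take N = 10. Then 10 ≡ 3 (mod 7), but 10² = 100 ≡ 16 (mod 21), not 9.

Converse. This fails: take N = 18. Then 18² = 324 ≡ 9 (mod 21), yet 18 ≡ 4 (mod 7), not 3.

(⇒) fails and (⇐) fails.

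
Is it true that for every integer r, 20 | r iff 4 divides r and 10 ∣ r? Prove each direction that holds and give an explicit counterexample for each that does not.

Equivalent; both directions hold.

(→) If 20 ∣ r, write r = 20q. Since 20 = 5·4, r = 4·(5q), so 4 ∣ r; and since 20 = 2·10, r = 10·(2q), so 10 ∣ r.

(←) Suppose 4 ∣ r and 10 ∣ r. Any common multiple of 4 and 10 is a multiple of their lcm; here lcm(4, 10) = 4·10/gcd(4, 10) = 40/2 = 20, so 20 ∣ r.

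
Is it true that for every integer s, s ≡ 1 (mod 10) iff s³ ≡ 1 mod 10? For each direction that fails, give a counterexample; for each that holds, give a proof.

Both implications hold.

(⇐) For the converse, argue contrapositively. If s ≢ 1 (mod 10), then s is congruent to one of 0, 2, 3, 4, 5, 6, 7, 8, 9 modulo 10, and these give s³ ≡ 0, 8, 7, 4, 5, 6, 3, 2, 9 respectively — never 1.

(⇒) Suppose s ≡ 1 (mod 10). Write s = 10j + 1. Then (10j + 1)³ = 1000j³ + 300j² + 30j + 1 = 10(100j³ + 30j² + 3j) + 1, so s³ ≡ 1 (mod 10).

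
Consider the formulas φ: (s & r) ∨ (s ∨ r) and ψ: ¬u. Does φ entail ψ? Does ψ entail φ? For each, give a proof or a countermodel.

Both directions fail.

[⇒] This fails. Under s = T, r = F, u = T, the left side is true but the right side is false.

[⇐] This fails. Under s = F, r = F, u = F, the left side is false but the right side is true.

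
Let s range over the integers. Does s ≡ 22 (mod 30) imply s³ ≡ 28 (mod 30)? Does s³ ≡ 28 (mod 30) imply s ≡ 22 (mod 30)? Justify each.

Equivalent; both directions hold.

[⇒] Suppose s ≡ 22 (mod 30). Write s = 30j + 22. Then (30j + 22)³ = 27000j³ + 59400j² + 43560j + 10648 = 30(900j³ + 1980j² + 1452j + 354) + 28, so s³ ≡ 28 (mod 30).

[⇐] Conversely, suppose s³ ≡ 28 (mod 30). The only residue r in {0, …, 29} with r³ ≡ 28 (mod 30) is r = 22, so s ≡ 22 (mod 30).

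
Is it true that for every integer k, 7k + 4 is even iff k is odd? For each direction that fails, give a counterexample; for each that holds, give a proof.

(⇒) This fails: k = 6 gives 7k + 4 = 46, which is even, but 6 is even, not odd.

(⇐) This also fails: k = 5 is odd, but 7k + 4 = 39 is odd, not even.

Neither implication holds.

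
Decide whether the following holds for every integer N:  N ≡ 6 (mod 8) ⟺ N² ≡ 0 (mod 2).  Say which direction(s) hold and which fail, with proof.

Only the forward direction holds.

[⇒] Suppose N ≡ 6 (mod 8). Then N² ≡ 6² = 36 (mod 8), and since 2 ∣ 8, also N² ≡ 0 (mod 2).

[⇐] This fails: take N = 0. Then 0² = 0 ≡ 0 (mod 2), yet 0 ≡ 0 (mod 8), not 6.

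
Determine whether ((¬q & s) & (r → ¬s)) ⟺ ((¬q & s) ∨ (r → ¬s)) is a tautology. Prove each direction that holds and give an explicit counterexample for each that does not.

Not equivalent: only (⇒) holds.

Forward direction. Assume the antecedent. If q is true, the antecedent cannot hold. If q is false, (¬q & s) ∨ (r → ¬s) reduces to true regardless of the other variables. Either way (¬q & s) ∨ (r → ¬s) holds.

Converse. This fails. Under q = F, r = F, s = F, the left side is false but the right side is true.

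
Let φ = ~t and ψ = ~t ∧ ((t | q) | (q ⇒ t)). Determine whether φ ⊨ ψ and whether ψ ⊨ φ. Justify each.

Both directions hold; the statement is true.

Forward direction. Assume the antecedent. If t is true, the antecedent cannot hold. If t is false, ~t ∧ ((t | q) | (q ⇒ t)) reduces to true regardless of the other variables. Either way ~t ∧ ((t | q) | (q ⇒ t)) holds.

Converse. Assume the antecedent. If t is true, the antecedent cannot hold. If t is false, ~t reduces to true regardless of the other variables. Either way ~t holds.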